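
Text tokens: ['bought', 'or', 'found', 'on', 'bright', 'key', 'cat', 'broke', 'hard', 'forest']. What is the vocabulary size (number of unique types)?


Listing all tokens and tracking unique types:
  Token 1: 'bought' -> NEW (unique so far: 1)
  Token 2: 'or' -> NEW (unique so far: 2)
  Token 3: 'found' -> NEW (unique so far: 3)
  Token 4: 'on' -> NEW (unique so far: 4)
  Token 5: 'bright' -> NEW (unique so far: 5)
  Token 6: 'key' -> NEW (unique so far: 6)
  Token 7: 'cat' -> NEW (unique so far: 7)
  Token 8: 'broke' -> NEW (unique so far: 8)
  Token 9: 'hard' -> NEW (unique so far: 9)
  Token 10: 'forest' -> NEW (unique so far: 10)
Unique types: ('bought', 'bright', 'broke', 'cat', 'forest', 'found', 'hard', 'key', 'on', 'or')
Vocabulary size: 10

10


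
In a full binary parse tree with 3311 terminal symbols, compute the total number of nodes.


Leaf nodes (terminals): 3311
Internal nodes = n - 1 = 3311 - 1 = 3310
Total = leaves + internal = 3311 + 3310 = 6621

6621


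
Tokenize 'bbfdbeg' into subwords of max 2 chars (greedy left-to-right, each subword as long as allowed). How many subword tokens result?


'bbfdbeg' has 7 characters.
Chunking with max size 2:
  Chunk 1: 'bb' (positions 0-1)
  Chunk 2: 'fd' (positions 2-3)
  Chunk 3: 'be' (positions 4-5)
  Chunk 4: 'g' (positions 6-6)
Total chunks: ceil(7 / 2) = 4

4


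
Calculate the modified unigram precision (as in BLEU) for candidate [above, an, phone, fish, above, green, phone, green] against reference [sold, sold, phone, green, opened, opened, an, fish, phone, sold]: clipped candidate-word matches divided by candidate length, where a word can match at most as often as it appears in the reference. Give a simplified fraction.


Reference word counts: {'an': 1, 'fish': 1, 'green': 1, 'opened': 2, 'phone': 2, 'sold': 3}
Checking each candidate word (with clipping):
  'above' -> not in reference -> no match (matches: 0)
  'an' -> in reference (ref count 1, used 1/1) -> match (matches: 1)
  'phone' -> in reference (ref count 2, used 1/2) -> match (matches: 2)
  'fish' -> in reference (ref count 1, used 1/1) -> match (matches: 3)
  'above' -> not in reference -> no match (matches: 3)
  'green' -> in reference (ref count 1, used 1/1) -> match (matches: 4)
  'phone' -> in reference (ref count 2, used 2/2) -> match (matches: 5)
  'green' -> ref count 1 already used up (1/1) -> clipped, no match (matches: 5)
Clipped matches: 5, Candidate length: 8
Precision = 5/8

5/8


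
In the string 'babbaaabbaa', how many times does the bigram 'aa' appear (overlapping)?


Scanning 'babbaaabbaa' for bigram 'aa':
  Position 0: 'ba' -> no
  Position 1: 'ab' -> no
  Position 2: 'bb' -> no
  Position 3: 'ba' -> no
  Position 4: 'aa' -> MATCH
  Position 5: 'aa' -> MATCH
  Position 6: 'ab' -> no
  Position 7: 'bb' -> no
  Position 8: 'ba' -> no
  Position 9: 'aa' -> MATCH
Total matches: 3

3


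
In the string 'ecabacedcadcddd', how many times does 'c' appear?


Scanning 'ecabacedcadcddd' for 'c':
  Position 1: 'c' -> MATCH (count: 1)
  Position 5: 'c' -> MATCH (count: 2)
  Position 8: 'c' -> MATCH (count: 3)
  Position 11: 'c' -> MATCH (count: 4)
Total occurrences of 'c': 4

4


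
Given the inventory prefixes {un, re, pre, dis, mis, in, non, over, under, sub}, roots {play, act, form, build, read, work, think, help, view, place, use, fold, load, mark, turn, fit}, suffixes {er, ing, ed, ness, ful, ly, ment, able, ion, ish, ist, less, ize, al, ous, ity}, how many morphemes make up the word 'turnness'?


Segmenting 'turnness' against the inventory:
  'turn' -> root (morpheme 1)
  'ness' -> suffix (morpheme 2)
Total morphemes: 2

2


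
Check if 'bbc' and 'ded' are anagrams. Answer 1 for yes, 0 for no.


Sort characters of 'bbc': 'bbc'
Sort characters of 'ded': 'dde'
Sorted forms differ -> they are NOT anagrams
Result: 0

0


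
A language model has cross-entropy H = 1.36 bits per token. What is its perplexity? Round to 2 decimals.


Perplexity formula: PP = 2^H
H = 1.36
PP = 2^1.36
Decompose: 2^1.36 = 2^1 * 2^0.36
2^1 = 2, 2^0.36 ~ 1.2834259
PP ~ 2 * 1.2834259 = 2.5668518
Rounded to 2 decimals: 2.57

2.57


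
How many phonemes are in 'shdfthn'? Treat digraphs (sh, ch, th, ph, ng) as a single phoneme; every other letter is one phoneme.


Parsing 'shdfthn' greedily, digraphs first:
  'sh' -> digraph (1 consonant phoneme) (phonemes so far: 1)
  'd' -> consonant phoneme (phonemes so far: 2)
  'f' -> consonant phoneme (phonemes so far: 3)
  'th' -> digraph (1 consonant phoneme) (phonemes so far: 4)
  'n' -> consonant phoneme (phonemes so far: 5)
Total phonemes: 5

5


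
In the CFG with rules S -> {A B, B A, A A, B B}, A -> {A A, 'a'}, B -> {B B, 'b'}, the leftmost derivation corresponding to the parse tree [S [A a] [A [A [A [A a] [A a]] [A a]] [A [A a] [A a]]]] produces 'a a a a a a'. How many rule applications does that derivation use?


Every bracketed nonterminal node [X ...] in the tree is produced by exactly one rule application.
Reading the tree off as a leftmost derivation:
  Step 1: S  =>  A A   (applied S -> A A)
  Step 2: A A  =>  a A   (applied A -> a)
  Step 3: a A  =>  a A A   (applied A -> A A)
  Step 4: a A A  =>  a A A A   (applied A -> A A)
  Step 5: a A A A  =>  a A A A A   (applied A -> A A)
  Step 6: a A A A A  =>  a a A A A   (applied A -> a)
  Step 7: a a A A A  =>  a a a A A   (applied A -> a)
  Step 8: a a a A A  =>  a a a a A   (applied A -> a)
  Step 9: a a a a A  =>  a a a a A A   (applied A -> A A)
  Step 10: a a a a A A  =>  a a a a a A   (applied A -> a)
  Step 11: a a a a a A  =>  a a a a a a   (applied A -> a)
Final yield: a a a a a a
Total rewrite steps: 11

11


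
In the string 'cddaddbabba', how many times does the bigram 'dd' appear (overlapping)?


Scanning 'cddaddbabba' for bigram 'dd':
  Position 0: 'cd' -> no
  Position 1: 'dd' -> MATCH
  Position 2: 'da' -> no
  Position 3: 'ad' -> no
  Position 4: 'dd' -> MATCH
  Position 5: 'db' -> no
  Position 6: 'ba' -> no
  Position 7: 'ab' -> no
  Position 8: 'bb' -> no
  Position 9: 'ba' -> no
Total matches: 2

2


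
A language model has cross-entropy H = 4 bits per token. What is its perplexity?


Perplexity formula: PP = 2^H
H = 4
PP = 2^4
Steps: 2^1 = 2, 2^2 = 4, 2^3 = 8, 2^4 = 16
PP = 16

16


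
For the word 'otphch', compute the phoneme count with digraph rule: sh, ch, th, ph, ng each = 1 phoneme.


Parsing 'otphch' greedily, digraphs first:
  'o' -> vowel phoneme (phonemes so far: 1)
  't' -> consonant phoneme (phonemes so far: 2)
  'ph' -> digraph (1 consonant phoneme) (phonemes so far: 3)
  'ch' -> digraph (1 consonant phoneme) (phonemes so far: 4)
Total phonemes: 4

4


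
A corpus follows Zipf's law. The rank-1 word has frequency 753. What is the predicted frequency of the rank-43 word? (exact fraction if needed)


Zipf's law: freq(rank) = f1 / rank
f1 = 753, rank = 43
freq = 753 / 43
GCD(753, 43) = 1
Simplified: 753/43

753/43


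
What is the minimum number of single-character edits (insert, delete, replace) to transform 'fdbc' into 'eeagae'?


Building DP table for s1='fdbc' (len 4) and s2='eeagae' (len 6):
       e  e  a  g  a  e
    0  1  2  3  4  5  6
  f 1  1  2  3  4  5  6
  d 2  2  2  3  4  5  6
  b 3  3  3  3  4  5  6
  c 4  4  4  4  4  5  6
Edit distance = dp[4][6] = 6

6


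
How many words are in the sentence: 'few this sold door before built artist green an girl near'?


Counting words by splitting on spaces:
  Word 1: 'few'
  Word 2: 'this'
  Word 3: 'sold'
  Word 4: 'door'
  Word 5: 'before'
  Word 6: 'built'
  Word 7: 'artist'
  Word 8: 'green'
  Word 9: 'an'
  Word 10: 'girl'
  Word 11: 'near'
Total words: 11

11


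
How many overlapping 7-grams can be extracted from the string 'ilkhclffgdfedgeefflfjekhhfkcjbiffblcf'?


String 'ilkhclffgdfedgeefflfjekhhfkcjbiffblcf' has length L = 37.
Number of overlapping n-grams = L - n + 1
Substituting: 37 - 7 + 1 = 31

31


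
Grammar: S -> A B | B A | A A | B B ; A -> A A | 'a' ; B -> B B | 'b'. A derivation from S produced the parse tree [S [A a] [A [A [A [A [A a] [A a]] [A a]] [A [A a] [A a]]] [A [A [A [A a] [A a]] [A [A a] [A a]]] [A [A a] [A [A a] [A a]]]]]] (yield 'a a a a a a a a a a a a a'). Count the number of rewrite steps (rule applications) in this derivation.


Every bracketed nonterminal node [X ...] in the tree is produced by exactly one rule application.
Reading the tree off as a leftmost derivation:
  Step 1: S  =>  A A   (applied S -> A A)
  Step 2: A A  =>  a A   (applied A -> a)
  Step 3: a A  =>  a A A   (applied A -> A A)
  Step 4: a A A  =>  a A A A   (applied A -> A A)
  Step 5: a A A A  =>  a A A A A   (applied A -> A A)
  Step 6: a A A A A  =>  a A A A A A   (applied A -> A A)
  Step 7: a A A A A A  =>  a a A A A A   (applied A -> a)
  Step 8: a a A A A A  =>  a a a A A A   (applied A -> a)
  Step 9: a a a A A A  =>  a a a a A A   (applied A -> a)
  Step 10: a a a a A A  =>  a a a a A A A   (applied A -> A A)
  Step 11: a a a a A A A  =>  a a a a a A A   (applied A -> a)
  Step 12: a a a a a A A  =>  a a a a a a A   (applied A -> a)
  Step 13: a a a a a a A  =>  a a a a a a A A   (applied A -> A A)
  Step 14: a a a a a a A A  =>  a a a a a a A A A   (applied A -> A A)
  Step 15: a a a a a a A A A  =>  a a a a a a A A A A   (applied A -> A A)
  Step 16: a a a a a a A A A A  =>  a a a a a a a A A A   (applied A -> a)
  Step 17: a a a a a a a A A A  =>  a a a a a a a a A A   (applied A -> a)
  Step 18: a a a a a a a a A A  =>  a a a a a a a a A A A   (applied A -> A A)
  Step 19: a a a a a a a a A A A  =>  a a a a a a a a a A A   (applied A -> a)
  Step 20: a a a a a a a a a A A  =>  a a a a a a a a a a A   (applied A -> a)
  Step 21: a a a a a a a a a a A  =>  a a a a a a a a a a A A   (applied A -> A A)
  Step 22: a a a a a a a a a a A A  =>  a a a a a a a a a a a A   (applied A -> a)
  Step 23: a a a a a a a a a a a A  =>  a a a a a a a a a a a A A   (applied A -> A A)
  Step 24: a a a a a a a a a a a A A  =>  a a a a a a a a a a a a A   (applied A -> a)
  Step 25: a a a a a a a a a a a a A  =>  a a a a a a a a a a a a a   (applied A -> a)
Final yield: a a a a a a a a a a a a a
Total rewrite steps: 25

25


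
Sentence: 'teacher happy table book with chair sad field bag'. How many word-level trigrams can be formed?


Word trigrams from [9] words:
  Trigram 1: (teacher happy table)
  Trigram 2: (happy table book)
  Trigram 3: (table book with)
  Trigram 4: (book with chair)
  Trigram 5: (with chair sad)
  Trigram 6: (chair sad field)
  Trigram 7: (sad field bag)
Total word trigrams: 9 - 2 = 7

7


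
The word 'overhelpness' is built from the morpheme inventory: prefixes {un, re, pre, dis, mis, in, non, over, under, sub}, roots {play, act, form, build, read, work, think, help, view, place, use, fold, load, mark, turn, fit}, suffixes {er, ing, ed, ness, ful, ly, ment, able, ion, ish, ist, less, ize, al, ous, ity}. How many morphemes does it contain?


Segmenting 'overhelpness' against the inventory:
  'over' -> prefix (morpheme 1)
  'help' -> root (morpheme 2)
  'ness' -> suffix (morpheme 3)
Total morphemes: 3

3


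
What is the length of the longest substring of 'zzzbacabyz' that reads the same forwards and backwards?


Scanning 'zzzbacabyz' for palindromic substrings.
Substring at positions 3-7: 'bacab'.
Check: reverse('bacab') = 'bacab' -> palindrome confirmed.
Neighbouring characters ('z' / 'y') break symmetry, so it cannot extend further.
No longer palindromic substring exists; longest length = 5

5


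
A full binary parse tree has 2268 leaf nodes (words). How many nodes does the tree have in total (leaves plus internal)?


Leaf nodes (terminals): 2268
Internal nodes = n - 1 = 2268 - 1 = 2267
Total = leaves + internal = 2268 + 2267 = 4535

4535


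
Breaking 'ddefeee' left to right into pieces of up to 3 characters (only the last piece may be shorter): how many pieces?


'ddefeee' has 7 characters.
Chunking with max size 3:
  Chunk 1: 'dde' (positions 0-2)
  Chunk 2: 'fee' (positions 3-5)
  Chunk 3: 'e' (positions 6-6)
Total chunks: ceil(7 / 3) = 3

3


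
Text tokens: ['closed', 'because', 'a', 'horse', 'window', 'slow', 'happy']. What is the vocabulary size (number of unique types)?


Listing all tokens and tracking unique types:
  Token 1: 'closed' -> NEW (unique so far: 1)
  Token 2: 'because' -> NEW (unique so far: 2)
  Token 3: 'a' -> NEW (unique so far: 3)
  Token 4: 'horse' -> NEW (unique so far: 4)
  Token 5: 'window' -> NEW (unique so far: 5)
  Token 6: 'slow' -> NEW (unique so far: 6)
  Token 7: 'happy' -> NEW (unique so far: 7)
Unique types: ('a', 'because', 'closed', 'happy', 'horse', 'slow', 'window')
Vocabulary size: 7

7


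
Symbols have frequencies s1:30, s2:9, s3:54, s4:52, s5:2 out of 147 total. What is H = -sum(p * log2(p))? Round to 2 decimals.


Computing entropy H = -sum(p_i * log2(p_i)):
  s1: p = 30/147 = 0.2041, -p*log2(p) = 0.4679
  s2: p = 9/147 = 0.0612, -p*log2(p) = 0.2467
  s3: p = 54/147 = 0.3673, -p*log2(p) = 0.5307
  s4: p = 52/147 = 0.3537, -p*log2(p) = 0.5303
  s5: p = 2/147 = 0.0136, -p*log2(p) = 0.0843
H = sum of terms = 1.8599
Rounded to 2 decimals: 1.86

1.86


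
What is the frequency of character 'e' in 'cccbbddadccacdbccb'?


Scanning 'cccbbddadccacdbccb' for 'e':
  No matches found.
Total occurrences of 'e': 0

0


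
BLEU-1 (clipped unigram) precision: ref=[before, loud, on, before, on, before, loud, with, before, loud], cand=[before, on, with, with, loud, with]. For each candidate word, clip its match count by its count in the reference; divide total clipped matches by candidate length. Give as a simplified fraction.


Reference word counts: {'before': 4, 'loud': 3, 'on': 2, 'with': 1}
Checking each candidate word (with clipping):
  'before' -> in reference (ref count 4, used 1/4) -> match (matches: 1)
  'on' -> in reference (ref count 2, used 1/2) -> match (matches: 2)
  'with' -> in reference (ref count 1, used 1/1) -> match (matches: 3)
  'with' -> ref count 1 already used up (1/1) -> clipped, no match (matches: 3)
  'loud' -> in reference (ref count 3, used 1/3) -> match (matches: 4)
  'with' -> ref count 1 already used up (1/1) -> clipped, no match (matches: 4)
Clipped matches: 4, Candidate length: 6
Precision = 4/6 = 2/3

2/3


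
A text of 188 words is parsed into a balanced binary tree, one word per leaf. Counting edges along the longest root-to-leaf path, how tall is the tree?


In a balanced binary tree with n leaves the deepest leaf is ceil(log2(n)) edges below the root.
log2(188) = 7.5546
ceil(7.5546) = 8
height (edges) = 8

8


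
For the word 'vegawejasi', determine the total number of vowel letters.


Scanning each character of 'vegawejasi':
  Position 1: 'v' -> consonant (running count: 0)
  Position 2: 'e' -> vowel (running count: 1)
  Position 3: 'g' -> consonant (running count: 1)
  Position 4: 'a' -> vowel (running count: 2)
  Position 5: 'w' -> consonant (running count: 2)
  Position 6: 'e' -> vowel (running count: 3)
  Position 7: 'j' -> consonant (running count: 3)
  Position 8: 'a' -> vowel (running count: 4)
  Position 9: 's' -> consonant (running count: 4)
  Position 10: 'i' -> vowel (running count: 5)
Total vowels: 5

5


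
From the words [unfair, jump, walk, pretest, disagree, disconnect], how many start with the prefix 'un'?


Checking each word for prefix 'un':
  'unfair' -> YES, starts with 'un' (count: 1)
  'jump' -> no (count: 1)
  'walk' -> no (count: 1)
  'pretest' -> no (count: 1)
  'disagree' -> no (count: 1)
  'disconnect' -> no (count: 1)
Total with prefix 'un': 1

1


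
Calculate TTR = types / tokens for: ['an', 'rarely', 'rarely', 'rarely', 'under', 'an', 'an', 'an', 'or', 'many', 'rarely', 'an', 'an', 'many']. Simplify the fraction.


Tokens: 14
Unique types: ('an', 'many', 'or', 'rarely', 'under') = 5
TTR = 5/14
Already in lowest terms.

5/14


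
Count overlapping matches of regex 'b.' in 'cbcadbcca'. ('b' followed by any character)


Pattern: b. means 'b' followed by any character.
Scanning 'cbcadbcca' position-by-position:
  Pos 0: window 'cb' -> no
  Pos 1: window 'bc' -> MATCH
  Pos 2: window 'ca' -> no
  Pos 3: window 'ad' -> no
  Pos 4: window 'db' -> no
  Pos 5: window 'bc' -> MATCH
  Pos 6: window 'cc' -> no
  Pos 7: window 'ca' -> no
  Pos 8: window 'a' -> no
Total matches: 2

2


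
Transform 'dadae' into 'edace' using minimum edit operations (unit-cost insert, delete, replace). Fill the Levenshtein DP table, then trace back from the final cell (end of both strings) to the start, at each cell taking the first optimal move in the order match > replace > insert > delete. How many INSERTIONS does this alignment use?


Edit distance = 3. Backtracking from cell (5, 5) with preference match > replace > insert > delete,
then listing the resulting alignment 'dadae' -> 'edace' left to right:
  Step 1: insert 'e' [insertion #1]
  Step 2: keep 'd'
  Step 3: keep 'a'
  Step 4: delete 'd'
  Step 5: replace a->c
  Step 6: keep 'e'
Total insertions: 1

1


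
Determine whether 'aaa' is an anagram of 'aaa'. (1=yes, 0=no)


Sort characters of 'aaa': 'aaa'
Sort characters of 'aaa': 'aaa'
Sorted forms match -> they ARE anagrams
Result: 1

1


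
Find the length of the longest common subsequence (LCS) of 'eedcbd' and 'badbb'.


DP table for LCS of 'eedcbd' and 'badbb':
       b  a  d  b  b
    0  0  0  0  0  0
  e 0  0  0  0  0  0
  e 0  0  0  0  0  0
  d 0  0  0  1  1  1
  c 0  0  0  1  1  1
  b 0  1  1  1  2  2
  d 0  1  1  2  2  2
LCS: 'db'
LCS length = 2

2


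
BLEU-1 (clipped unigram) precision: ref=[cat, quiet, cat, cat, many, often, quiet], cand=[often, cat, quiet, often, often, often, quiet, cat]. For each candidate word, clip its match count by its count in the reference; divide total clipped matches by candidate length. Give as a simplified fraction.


Reference word counts: {'cat': 3, 'many': 1, 'often': 1, 'quiet': 2}
Checking each candidate word (with clipping):
  'often' -> in reference (ref count 1, used 1/1) -> match (matches: 1)
  'cat' -> in reference (ref count 3, used 1/3) -> match (matches: 2)
  'quiet' -> in reference (ref count 2, used 1/2) -> match (matches: 3)
  'often' -> ref count 1 already used up (1/1) -> clipped, no match (matches: 3)
  'often' -> ref count 1 already used up (1/1) -> clipped, no match (matches: 3)
  'often' -> ref count 1 already used up (1/1) -> clipped, no match (matches: 3)
  'quiet' -> in reference (ref count 2, used 2/2) -> match (matches: 4)
  'cat' -> in reference (ref count 3, used 2/3) -> match (matches: 5)
Clipped matches: 5, Candidate length: 8
Precision = 5/8

5/8


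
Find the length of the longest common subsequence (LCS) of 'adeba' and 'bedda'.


DP table for LCS of 'adeba' and 'bedda':
       b  e  d  d  a
    0  0  0  0  0  0
  a 0  0  0  0  0  1
  d 0  0  0  1  1  1
  e 0  0  1  1  1  1
  b 0  1  1  1  1  1
  a 0  1  1  1  1  2
LCS: 'da'
LCS length = 2

2


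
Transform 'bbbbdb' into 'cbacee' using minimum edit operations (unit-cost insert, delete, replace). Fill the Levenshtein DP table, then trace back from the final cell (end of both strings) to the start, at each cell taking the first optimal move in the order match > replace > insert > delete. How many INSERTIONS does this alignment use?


Edit distance = 5. Backtracking from cell (6, 6) with preference match > replace > insert > delete,
then listing the resulting alignment 'bbbbdb' -> 'cbacee' left to right:
  Step 1: replace b->c
  Step 2: keep 'b'
  Step 3: replace b->a
  Step 4: replace b->c
  Step 5: replace d->e
  Step 6: replace b->e
Total insertions: 0

0


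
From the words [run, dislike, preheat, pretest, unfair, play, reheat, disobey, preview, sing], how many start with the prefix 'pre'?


Checking each word for prefix 'pre':
  'run' -> no (count: 0)
  'dislike' -> no (count: 0)
  'preheat' -> YES, starts with 'pre' (count: 1)
  'pretest' -> YES, starts with 'pre' (count: 2)
  'unfair' -> no (count: 2)
  'play' -> no (count: 2)
  'reheat' -> no (count: 2)
  'disobey' -> no (count: 2)
  'preview' -> YES, starts with 'pre' (count: 3)
  'sing' -> no (count: 3)
Total with prefix 'pre': 3

3


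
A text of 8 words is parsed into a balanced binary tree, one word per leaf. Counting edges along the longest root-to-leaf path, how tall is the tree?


In a balanced binary tree with n leaves the deepest leaf is ceil(log2(n)) edges below the root.
log2(8) = 3.0000
ceil(3.0000) = 3
height (edges) = 3

3


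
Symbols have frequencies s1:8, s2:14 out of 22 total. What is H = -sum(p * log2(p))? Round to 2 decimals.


Computing entropy H = -sum(p_i * log2(p_i)):
  s1: p = 8/22 = 0.3636, -p*log2(p) = 0.5307
  s2: p = 14/22 = 0.6364, -p*log2(p) = 0.4150
H = sum of terms = 0.9457
Rounded to 2 decimals: 0.95

0.95


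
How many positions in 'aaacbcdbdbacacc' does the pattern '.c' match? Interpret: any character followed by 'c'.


Pattern: .c means any character followed by 'c'.
Scanning 'aaacbcdbdbacacc' position-by-position:
  Pos 0: window 'aa' -> no
  Pos 1: window 'aa' -> no
  Pos 2: window 'ac' -> MATCH
  Pos 3: window 'cb' -> no
  Pos 4: window 'bc' -> MATCH
  Pos 5: window 'cd' -> no
  Pos 6: window 'db' -> no
  Pos 7: window 'bd' -> no
  Pos 8: window 'db' -> no
  Pos 9: window 'ba' -> no
  Pos 10: window 'ac' -> MATCH
  Pos 11: window 'ca' -> no
  Pos 12: window 'ac' -> MATCH
  Pos 13: window 'cc' -> MATCH
  Pos 14: window 'c' -> no
Total matches: 5

5


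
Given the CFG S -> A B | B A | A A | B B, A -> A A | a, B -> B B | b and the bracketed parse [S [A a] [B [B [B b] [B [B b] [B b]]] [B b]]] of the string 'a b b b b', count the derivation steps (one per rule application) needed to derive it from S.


Every bracketed nonterminal node [X ...] in the tree is produced by exactly one rule application.
Reading the tree off as a leftmost derivation:
  Step 1: S  =>  A B   (applied S -> A B)
  Step 2: A B  =>  a B   (applied A -> a)
  Step 3: a B  =>  a B B   (applied B -> B B)
  Step 4: a B B  =>  a B B B   (applied B -> B B)
  Step 5: a B B B  =>  a b B B   (applied B -> b)
  Step 6: a b B B  =>  a b B B B   (applied B -> B B)
  Step 7: a b B B B  =>  a b b B B   (applied B -> b)
  Step 8: a b b B B  =>  a b b b B   (applied B -> b)
  Step 9: a b b b B  =>  a b b b b   (applied B -> b)
Final yield: a b b b b
Total rewrite steps: 9

9


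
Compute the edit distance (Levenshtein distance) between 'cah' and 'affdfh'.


Building DP table for s1='cah' (len 3) and s2='affdfh' (len 6):
       a  f  f  d  f  h
    0  1  2  3  4  5  6
  c 1  1  2  3  4  5  6
  a 2  1  2  3  4  5  6
  h 3  2  2  3  4  5  5
Edit distance = dp[3][6] = 5

5


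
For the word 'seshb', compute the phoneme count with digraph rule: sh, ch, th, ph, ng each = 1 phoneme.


Parsing 'seshb' greedily, digraphs first:
  's' -> consonant phoneme (phonemes so far: 1)
  'e' -> vowel phoneme (phonemes so far: 2)
  'sh' -> digraph (1 consonant phoneme) (phonemes so far: 3)
  'b' -> consonant phoneme (phonemes so far: 4)
Total phonemes: 4

4


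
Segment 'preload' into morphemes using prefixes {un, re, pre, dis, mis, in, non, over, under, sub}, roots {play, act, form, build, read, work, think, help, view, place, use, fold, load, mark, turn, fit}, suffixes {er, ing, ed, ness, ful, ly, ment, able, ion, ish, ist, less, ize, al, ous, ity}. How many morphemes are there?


Segmenting 'preload' against the inventory:
  'pre' -> prefix (morpheme 1)
  'load' -> root (morpheme 2)
Total morphemes: 2

2


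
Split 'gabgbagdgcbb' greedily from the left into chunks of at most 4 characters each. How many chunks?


'gabgbagdgcbb' has 12 characters.
Chunking with max size 4:
  Chunk 1: 'gabg' (positions 0-3)
  Chunk 2: 'bagd' (positions 4-7)
  Chunk 3: 'gcbb' (positions 8-11)
Total chunks: ceil(12 / 4) = 3

3


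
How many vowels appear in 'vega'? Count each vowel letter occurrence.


Scanning each character of 'vega':
  Position 1: 'v' -> consonant (running count: 0)
  Position 2: 'e' -> vowel (running count: 1)
  Position 3: 'g' -> consonant (running count: 1)
  Position 4: 'a' -> vowel (running count: 2)
Total vowels: 2

2


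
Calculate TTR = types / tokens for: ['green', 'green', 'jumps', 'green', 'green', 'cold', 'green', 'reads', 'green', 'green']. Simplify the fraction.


Tokens: 10
Unique types: ('cold', 'green', 'jumps', 'reads') = 4
TTR = 4/10
Simplify: divide both by 2 -> 2/5
TTR = 2/5

2/5


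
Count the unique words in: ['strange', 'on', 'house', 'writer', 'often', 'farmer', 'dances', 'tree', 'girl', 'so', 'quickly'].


Listing all tokens and tracking unique types:
  Token 1: 'strange' -> NEW (unique so far: 1)
  Token 2: 'on' -> NEW (unique so far: 2)
  Token 3: 'house' -> NEW (unique so far: 3)
  Token 4: 'writer' -> NEW (unique so far: 4)
  Token 5: 'often' -> NEW (unique so far: 5)
  Token 6: 'farmer' -> NEW (unique so far: 6)
  Token 7: 'dances' -> NEW (unique so far: 7)
  Token 8: 'tree' -> NEW (unique so far: 8)
  Token 9: 'girl' -> NEW (unique so far: 9)
  Token 10: 'so' -> NEW (unique so far: 10)
  Token 11: 'quickly' -> NEW (unique so far: 11)
Unique types: ('dances', 'farmer', 'girl', 'house', 'often', 'on', 'quickly', 'so', 'strange', 'tree', 'writer')
Vocabulary size: 11

11


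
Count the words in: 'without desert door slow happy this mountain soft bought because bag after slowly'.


Counting words by splitting on spaces:
  Word 1: 'without'
  Word 2: 'desert'
  Word 3: 'door'
  Word 4: 'slow'
  Word 5: 'happy'
  Word 6: 'this'
  Word 7: 'mountain'
  Word 8: 'soft'
  Word 9: 'bought'
  Word 10: 'because'
  Word 11: 'bag'
  Word 12: 'after'
  Word 13: 'slowly'
Total words: 13

13


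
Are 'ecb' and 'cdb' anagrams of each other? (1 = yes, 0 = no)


Sort characters of 'ecb': 'bce'
Sort characters of 'cdb': 'bcd'
Sorted forms differ -> they are NOT anagrams
Result: 0

0


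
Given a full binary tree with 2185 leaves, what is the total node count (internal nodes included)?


Leaf nodes (terminals): 2185
Internal nodes = n - 1 = 2185 - 1 = 2184
Total = leaves + internal = 2185 + 2184 = 4369

4369


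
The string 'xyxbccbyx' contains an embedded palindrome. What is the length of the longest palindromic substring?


Scanning 'xyxbccbyx' for palindromic substrings.
Substring at positions 3-6: 'bccb'.
Check: reverse('bccb') = 'bccb' -> palindrome confirmed.
Neighbouring characters ('x' / 'y') break symmetry, so it cannot extend further.
No longer palindromic substring exists; longest length = 4

4


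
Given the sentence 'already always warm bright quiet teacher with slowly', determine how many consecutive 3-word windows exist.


Word trigrams from [8] words:
  Trigram 1: (already always warm)
  Trigram 2: (always warm bright)
  Trigram 3: (warm bright quiet)
  Trigram 4: (bright quiet teacher)
  Trigram 5: (quiet teacher with)
  Trigram 6: (teacher with slowly)
Total word trigrams: 8 - 2 = 6

6


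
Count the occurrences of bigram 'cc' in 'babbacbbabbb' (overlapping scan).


Scanning 'babbacbbabbb' for bigram 'cc':
  Position 0: 'ba' -> no
  Position 1: 'ab' -> no
  Position 2: 'bb' -> no
  Position 3: 'ba' -> no
  Position 4: 'ac' -> no
  Position 5: 'cb' -> no
  Position 6: 'bb' -> no
  Position 7: 'ba' -> no
  Position 8: 'ab' -> no
  Position 9: 'bb' -> no
  Position 10: 'bb' -> no
Total matches: 0

0


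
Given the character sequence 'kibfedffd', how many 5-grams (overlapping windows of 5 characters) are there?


String 'kibfedffd' has length L = 9.
Number of overlapping n-grams = L - n + 1
Substituting: 9 - 5 + 1 = 5

5


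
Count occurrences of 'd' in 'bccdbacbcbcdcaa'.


Scanning 'bccdbacbcbcdcaa' for 'd':
  Position 3: 'd' -> MATCH (count: 1)
  Position 11: 'd' -> MATCH (count: 2)
Total occurrences of 'd': 2

2


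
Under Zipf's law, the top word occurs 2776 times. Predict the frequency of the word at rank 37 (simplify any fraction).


Zipf's law: freq(rank) = f1 / rank
f1 = 2776, rank = 37
freq = 2776 / 37
GCD(2776, 37) = 1
Simplified: 2776/37

2776/37


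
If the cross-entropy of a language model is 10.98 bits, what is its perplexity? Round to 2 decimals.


Perplexity formula: PP = 2^H
H = 10.98
PP = 2^10.98
Decompose: 2^10.98 = 2^10 * 2^0.98
2^10 = 1024, 2^0.98 ~ 1.9724654
PP ~ 1024 * 1.9724654 = 2019.8045696
Rounded to 2 decimals: 2019.80

2019.80


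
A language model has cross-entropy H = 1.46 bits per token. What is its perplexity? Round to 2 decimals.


Perplexity formula: PP = 2^H
H = 1.46
PP = 2^1.46
Decompose: 2^1.46 = 2^1 * 2^0.46
2^1 = 2, 2^0.46 ~ 1.3755418
PP ~ 2 * 1.3755418 = 2.7510836
Rounded to 2 decimals: 2.75

2.75


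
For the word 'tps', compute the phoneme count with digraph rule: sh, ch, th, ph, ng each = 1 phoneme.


Parsing 'tps' greedily, digraphs first:
  't' -> consonant phoneme (phonemes so far: 1)
  'p' -> consonant phoneme (phonemes so far: 2)
  's' -> consonant phoneme (phonemes so far: 3)
Total phonemes: 3

3


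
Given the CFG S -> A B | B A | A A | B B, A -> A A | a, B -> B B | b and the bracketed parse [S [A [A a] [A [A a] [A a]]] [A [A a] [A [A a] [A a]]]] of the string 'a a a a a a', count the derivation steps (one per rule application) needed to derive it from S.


Every bracketed nonterminal node [X ...] in the tree is produced by exactly one rule application.
Reading the tree off as a leftmost derivation:
  Step 1: S  =>  A A   (applied S -> A A)
  Step 2: A A  =>  A A A   (applied A -> A A)
  Step 3: A A A  =>  a A A   (applied A -> a)
  Step 4: a A A  =>  a A A A   (applied A -> A A)
  Step 5: a A A A  =>  a a A A   (applied A -> a)
  Step 6: a a A A  =>  a a a A   (applied A -> a)
  Step 7: a a a A  =>  a a a A A   (applied A -> A A)
  Step 8: a a a A A  =>  a a a a A   (applied A -> a)
  Step 9: a a a a A  =>  a a a a A A   (applied A -> A A)
  Step 10: a a a a A A  =>  a a a a a A   (applied A -> a)
  Step 11: a a a a a A  =>  a a a a a a   (applied A -> a)
Final yield: a a a a a a
Total rewrite steps: 11

11


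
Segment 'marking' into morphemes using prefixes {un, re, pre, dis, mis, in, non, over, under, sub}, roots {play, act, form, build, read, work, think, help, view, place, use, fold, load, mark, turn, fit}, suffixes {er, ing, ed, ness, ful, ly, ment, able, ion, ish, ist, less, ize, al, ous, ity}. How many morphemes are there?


Segmenting 'marking' against the inventory:
  'mark' -> root (morpheme 1)
  'ing' -> suffix (morpheme 2)
Total morphemes: 2

2


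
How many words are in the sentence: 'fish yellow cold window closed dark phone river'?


Counting words by splitting on spaces:
  Word 1: 'fish'
  Word 2: 'yellow'
  Word 3: 'cold'
  Word 4: 'window'
  Word 5: 'closed'
  Word 6: 'dark'
  Word 7: 'phone'
  Word 8: 'river'
Total words: 8

8


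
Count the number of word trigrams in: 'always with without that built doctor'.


Word trigrams from [6] words:
  Trigram 1: (always with without)
  Trigram 2: (with without that)
  Trigram 3: (without that built)
  Trigram 4: (that built doctor)
Total word trigrams: 6 - 2 = 4

4


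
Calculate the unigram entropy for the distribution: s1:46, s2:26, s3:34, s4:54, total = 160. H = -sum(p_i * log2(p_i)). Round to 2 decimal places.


Computing entropy H = -sum(p_i * log2(p_i)):
  s1: p = 46/160 = 0.2875, -p*log2(p) = 0.5170
  s2: p = 26/160 = 0.1625, -p*log2(p) = 0.4260
  s3: p = 34/160 = 0.2125, -p*log2(p) = 0.4748
  s4: p = 54/160 = 0.3375, -p*log2(p) = 0.5289
H = sum of terms = 1.9467
Rounded to 2 decimals: 1.95

1.95


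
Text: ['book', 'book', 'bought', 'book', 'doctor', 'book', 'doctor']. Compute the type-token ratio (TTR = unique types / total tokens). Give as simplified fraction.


Tokens: 7
Unique types: ('book', 'bought', 'doctor') = 3
TTR = 3/7
Already in lowest terms.

3/7


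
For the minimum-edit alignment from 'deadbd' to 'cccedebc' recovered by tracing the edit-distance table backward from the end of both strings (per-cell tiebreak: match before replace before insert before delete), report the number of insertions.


Edit distance = 6. Backtracking from cell (6, 8) with preference match > replace > insert > delete,
then listing the resulting alignment 'deadbd' -> 'cccedebc' left to right:
  Step 1: insert 'c' [insertion #1]
  Step 2: insert 'c' [insertion #2]
  Step 3: replace d->c
  Step 4: keep 'e'
  Step 5: replace a->d
  Step 6: replace d->e
  Step 7: keep 'b'
  Step 8: replace d->c
Total insertions: 2

2


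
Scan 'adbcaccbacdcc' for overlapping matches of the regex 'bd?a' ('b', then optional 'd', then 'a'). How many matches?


Pattern: bd?a means 'b', then optional 'd', then 'a'.
Scanning 'adbcaccbacdcc' position-by-position:
  Pos 0: window 'adb' -> no
  Pos 1: window 'dbc' -> no
  Pos 2: window 'bca' -> no
  Pos 3: window 'cac' -> no
  Pos 4: window 'acc' -> no
  Pos 5: window 'ccb' -> no
  Pos 6: window 'cba' -> no
  Pos 7: window 'bac' -> MATCH
  Pos 8: window 'acd' -> no
  Pos 9: window 'cdc' -> no
  Pos 10: window 'dcc' -> no
  Pos 11: window 'cc' -> no
  Pos 12: window 'c' -> no
Total matches: 1

1


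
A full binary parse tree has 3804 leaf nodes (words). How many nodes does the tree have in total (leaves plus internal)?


Leaf nodes (terminals): 3804
Internal nodes = n - 1 = 3804 - 1 = 3803
Total = leaves + internal = 3804 + 3803 = 7607

7607


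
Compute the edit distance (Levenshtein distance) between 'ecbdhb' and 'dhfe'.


Building DP table for s1='ecbdhb' (len 6) and s2='dhfe' (len 4):
       d  h  f  e
    0  1  2  3  4
  e 1  1  2  3  3
  c 2  2  2  3  4
  b 3  3  3  3  4
  d 4  3  4  4  4
  h 5  4  3  4  5
  b 6  5  4  4  5
Edit distance = dp[6][4] = 5

5


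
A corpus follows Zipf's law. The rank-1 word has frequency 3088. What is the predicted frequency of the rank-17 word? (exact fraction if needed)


Zipf's law: freq(rank) = f1 / rank
f1 = 3088, rank = 17
freq = 3088 / 17
GCD(3088, 17) = 1
Simplified: 3088/17

3088/17


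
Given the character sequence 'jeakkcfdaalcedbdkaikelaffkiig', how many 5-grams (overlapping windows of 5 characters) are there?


String 'jeakkcfdaalcedbdkaikelaffkiig' has length L = 29.
Number of overlapping n-grams = L - n + 1
Substituting: 29 - 5 + 1 = 25

25


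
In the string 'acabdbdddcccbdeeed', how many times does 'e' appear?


Scanning 'acabdbdddcccbdeeed' for 'e':
  Position 14: 'e' -> MATCH (count: 1)
  Position 15: 'e' -> MATCH (count: 2)
  Position 16: 'e' -> MATCH (count: 3)
Total occurrences of 'e': 3

3


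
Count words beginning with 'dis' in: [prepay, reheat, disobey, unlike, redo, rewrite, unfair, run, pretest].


Checking each word for prefix 'dis':
  'prepay' -> no (count: 0)
  'reheat' -> no (count: 0)
  'disobey' -> YES, starts with 'dis' (count: 1)
  'unlike' -> no (count: 1)
  'redo' -> no (count: 1)
  'rewrite' -> no (count: 1)
  'unfair' -> no (count: 1)
  'run' -> no (count: 1)
  'pretest' -> no (count: 1)
Total with prefix 'dis': 1

1


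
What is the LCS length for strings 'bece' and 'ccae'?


DP table for LCS of 'bece' and 'ccae':
       c  c  a  e
    0  0  0  0  0
  b 0  0  0  0  0
  e 0  0  0  0  1
  c 0  1  1  1  1
  e 0  1  1  1  2
LCS: 'ce'
LCS length = 2

2


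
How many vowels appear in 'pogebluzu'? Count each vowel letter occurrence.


Scanning each character of 'pogebluzu':
  Position 1: 'p' -> consonant (running count: 0)
  Position 2: 'o' -> vowel (running count: 1)
  Position 3: 'g' -> consonant (running count: 1)
  Position 4: 'e' -> vowel (running count: 2)
  Position 5: 'b' -> consonant (running count: 2)
  Position 6: 'l' -> consonant (running count: 2)
  Position 7: 'u' -> vowel (running count: 3)
  Position 8: 'z' -> consonant (running count: 3)
  Position 9: 'u' -> vowel (running count: 4)
Total vowels: 4

4


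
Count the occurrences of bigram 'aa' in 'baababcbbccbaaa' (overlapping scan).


Scanning 'baababcbbccbaaa' for bigram 'aa':
  Position 0: 'ba' -> no
  Position 1: 'aa' -> MATCH
  Position 2: 'ab' -> no
  Position 3: 'ba' -> no
  Position 4: 'ab' -> no
  Position 5: 'bc' -> no
  Position 6: 'cb' -> no
  Position 7: 'bb' -> no
  Position 8: 'bc' -> no
  Position 9: 'cc' -> no
  Position 10: 'cb' -> no
  Position 11: 'ba' -> no
  Position 12: 'aa' -> MATCH
  Position 13: 'aa' -> MATCH
Total matches: 3

3


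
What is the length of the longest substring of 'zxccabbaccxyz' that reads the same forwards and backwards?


Scanning 'zxccabbaccxyz' for palindromic substrings.
Substring at positions 1-10: 'xccabbaccx'.
Check: reverse('xccabbaccx') = 'xccabbaccx' -> palindrome confirmed.
Neighbouring characters ('z' / 'y') break symmetry, so it cannot extend further.
No longer palindromic substring exists; longest length = 10

10


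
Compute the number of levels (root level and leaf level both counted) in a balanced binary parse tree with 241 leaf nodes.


In a balanced binary tree with n leaves the deepest leaf is ceil(log2(n)) edges below the root,
so counting node levels inclusive of root and leaves gives ceil(log2(n)) + 1 levels.
log2(241) = 7.9129
ceil(7.9129) = 8
levels = 8 + 1 = 9

9


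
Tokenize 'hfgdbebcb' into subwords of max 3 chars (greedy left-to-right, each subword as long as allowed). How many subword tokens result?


'hfgdbebcb' has 9 characters.
Chunking with max size 3:
  Chunk 1: 'hfg' (positions 0-2)
  Chunk 2: 'dbe' (positions 3-5)
  Chunk 3: 'bcb' (positions 6-8)
Total chunks: ceil(9 / 3) = 3

3


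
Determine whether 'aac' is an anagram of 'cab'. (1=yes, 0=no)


Sort characters of 'aac': 'aac'
Sort characters of 'cab': 'abc'
Sorted forms differ -> they are NOT anagrams
Result: 0

0


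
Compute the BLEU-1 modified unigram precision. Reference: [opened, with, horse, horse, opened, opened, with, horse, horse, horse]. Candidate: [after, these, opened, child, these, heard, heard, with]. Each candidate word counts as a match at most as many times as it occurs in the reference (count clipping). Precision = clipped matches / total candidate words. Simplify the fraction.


Reference word counts: {'horse': 5, 'opened': 3, 'with': 2}
Checking each candidate word (with clipping):
  'after' -> not in reference -> no match (matches: 0)
  'these' -> not in reference -> no match (matches: 0)
  'opened' -> in reference (ref count 3, used 1/3) -> match (matches: 1)
  'child' -> not in reference -> no match (matches: 1)
  'these' -> not in reference -> no match (matches: 1)
  'heard' -> not in reference -> no match (matches: 1)
  'heard' -> not in reference -> no match (matches: 1)
  'with' -> in reference (ref count 2, used 1/2) -> match (matches: 2)
Clipped matches: 2, Candidate length: 8
Precision = 2/8 = 1/4

1/4


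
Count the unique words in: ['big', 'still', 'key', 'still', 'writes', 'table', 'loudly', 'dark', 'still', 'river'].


Listing all tokens and tracking unique types:
  Token 1: 'big' -> NEW (unique so far: 1)
  Token 2: 'still' -> NEW (unique so far: 2)
  Token 3: 'key' -> NEW (unique so far: 3)
  Token 4: 'still' -> duplicate (unique so far: 3)
  Token 5: 'writes' -> NEW (unique so far: 4)
  Token 6: 'table' -> NEW (unique so far: 5)
  Token 7: 'loudly' -> NEW (unique so far: 6)
  Token 8: 'dark' -> NEW (unique so far: 7)
  Token 9: 'still' -> duplicate (unique so far: 7)
  Token 10: 'river' -> NEW (unique so far: 8)
Unique types: ('big', 'dark', 'key', 'loudly', 'river', 'still', 'table', 'writes')
Vocabulary size: 8

8


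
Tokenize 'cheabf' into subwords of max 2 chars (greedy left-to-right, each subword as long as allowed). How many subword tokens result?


'cheabf' has 6 characters.
Chunking with max size 2:
  Chunk 1: 'ch' (positions 0-1)
  Chunk 2: 'ea' (positions 2-3)
  Chunk 3: 'bf' (positions 4-5)
Total chunks: ceil(6 / 2) = 3

3


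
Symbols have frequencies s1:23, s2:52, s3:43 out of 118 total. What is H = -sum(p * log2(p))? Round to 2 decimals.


Computing entropy H = -sum(p_i * log2(p_i)):
  s1: p = 23/118 = 0.1949, -p*log2(p) = 0.4598
  s2: p = 52/118 = 0.4407, -p*log2(p) = 0.5210
  s3: p = 43/118 = 0.3644, -p*log2(p) = 0.5307
H = sum of terms = 1.5115
Rounded to 2 decimals: 1.51

1.51


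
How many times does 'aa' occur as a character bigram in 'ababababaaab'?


Scanning 'ababababaaab' for bigram 'aa':
  Position 0: 'ab' -> no
  Position 1: 'ba' -> no
  Position 2: 'ab' -> no
  Position 3: 'ba' -> no
  Position 4: 'ab' -> no
  Position 5: 'ba' -> no
  Position 6: 'ab' -> no
  Position 7: 'ba' -> no
  Position 8: 'aa' -> MATCH
  Position 9: 'aa' -> MATCH
  Position 10: 'ab' -> no
Total matches: 2

2
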